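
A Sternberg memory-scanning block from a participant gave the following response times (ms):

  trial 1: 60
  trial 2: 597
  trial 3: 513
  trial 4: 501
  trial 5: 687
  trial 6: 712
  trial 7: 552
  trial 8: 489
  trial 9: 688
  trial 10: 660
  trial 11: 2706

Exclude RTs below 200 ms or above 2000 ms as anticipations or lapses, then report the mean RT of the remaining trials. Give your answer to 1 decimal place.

Excluded: 60, 2706
Retained (n=9): Σ = 5399
Mean = 5399/9 = 599.8889

599.9 ms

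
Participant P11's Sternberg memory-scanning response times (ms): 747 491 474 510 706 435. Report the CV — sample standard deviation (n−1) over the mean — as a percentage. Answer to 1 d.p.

n = 6, Σ = 3363, M = 560.5000
Σ(x−M)² = 86565.500; s = √(86565.500/5) = 131.5793
CV = 131.5793 / 560.5000 = 0.23475 = 23.475%

23.5%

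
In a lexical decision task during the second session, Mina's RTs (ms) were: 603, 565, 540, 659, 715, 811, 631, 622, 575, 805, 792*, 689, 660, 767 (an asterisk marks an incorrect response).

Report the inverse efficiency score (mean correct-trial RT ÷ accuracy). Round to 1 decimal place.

715.9 ms

Correct trials (n=13): 603, 565, 540, 659, 715, 811, 631, 622, 575, 805, 689, 660, 767
Mean correct RT = 8642/13 = 664.7692 ms
Proportion correct = 13/14
IES = 664.7692 / (13/14) = 715.905 ms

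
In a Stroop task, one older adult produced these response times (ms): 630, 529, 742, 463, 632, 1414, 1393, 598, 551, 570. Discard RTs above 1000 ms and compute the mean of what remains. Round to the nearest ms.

589 ms

Excluded: 1393, 1414
Retained (n=8): Σ = 4715
Mean = 4715/8 = 589.3750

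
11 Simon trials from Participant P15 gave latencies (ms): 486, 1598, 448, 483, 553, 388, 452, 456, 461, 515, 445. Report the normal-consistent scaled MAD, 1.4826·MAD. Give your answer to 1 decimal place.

32.6 ms

Sorted: 388, 445, 448, 452, 456, 461, 483, 486, 515, 553, 1598 → median = 461
|x − 461| sorted: 0, 5, 9, 13, 16, 22, 25, 54, 73, 92, 1137 → MAD = 22
Robust SD ≈ 1.4826 × 22 = 32.617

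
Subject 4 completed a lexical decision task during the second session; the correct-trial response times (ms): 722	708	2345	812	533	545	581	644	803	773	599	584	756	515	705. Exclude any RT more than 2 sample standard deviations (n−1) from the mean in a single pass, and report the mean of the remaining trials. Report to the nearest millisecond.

n = 15, ΣRT = 11625, M = 775.000
Σ(x−M)² = 2780934.00; s = √(2780934.00/14) = 445.688
Cutoffs: 775.000 ± 2·445.688 → [-116.4, 1666.4]
Outside: 2345 → excluded.
Retained (n=14): Σ = 9280, mean = 9280/14 = 662.857

663 ms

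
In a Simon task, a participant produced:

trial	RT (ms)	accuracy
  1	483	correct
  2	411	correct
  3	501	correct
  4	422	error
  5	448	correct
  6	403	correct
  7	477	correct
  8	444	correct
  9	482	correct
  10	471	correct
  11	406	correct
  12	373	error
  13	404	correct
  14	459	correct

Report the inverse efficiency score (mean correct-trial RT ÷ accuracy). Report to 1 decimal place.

523.9 ms

Correct trials (n=12): 483, 411, 501, 448, 403, 477, 444, 482, 471, 406, 404, 459
Mean correct RT = 5389/12 = 449.0833 ms
Proportion correct = 12/14
IES = 449.0833 / (12/14) = 523.931 ms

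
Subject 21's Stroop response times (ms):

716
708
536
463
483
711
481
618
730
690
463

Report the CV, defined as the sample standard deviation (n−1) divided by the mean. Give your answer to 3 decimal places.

n = 11, Σ = 6599, M = 599.9091
Σ(x−M)² = 132248.909; s = √(132248.909/10) = 114.9995
CV = 114.9995 / 599.9091 = 0.19169

0.192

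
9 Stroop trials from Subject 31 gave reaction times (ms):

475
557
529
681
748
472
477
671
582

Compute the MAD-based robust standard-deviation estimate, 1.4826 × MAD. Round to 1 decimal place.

Sorted: 472, 475, 477, 529, 557, 582, 671, 681, 748 → median = 557
|x − 557| sorted: 0, 25, 28, 80, 82, 85, 114, 124, 191 → MAD = 82
Robust SD ≈ 1.4826 × 82 = 121.573

121.6 ms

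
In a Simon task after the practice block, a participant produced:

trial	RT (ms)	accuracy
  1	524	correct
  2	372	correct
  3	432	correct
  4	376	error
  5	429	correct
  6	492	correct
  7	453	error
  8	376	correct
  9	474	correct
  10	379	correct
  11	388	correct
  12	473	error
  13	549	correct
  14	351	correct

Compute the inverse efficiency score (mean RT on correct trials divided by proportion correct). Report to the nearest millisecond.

551 ms

Correct trials (n=11): 524, 372, 432, 429, 492, 376, 474, 379, 388, 549, 351
Mean correct RT = 4766/11 = 433.2727 ms
Proportion correct = 11/14
IES = 433.2727 / (11/14) = 551.438 ms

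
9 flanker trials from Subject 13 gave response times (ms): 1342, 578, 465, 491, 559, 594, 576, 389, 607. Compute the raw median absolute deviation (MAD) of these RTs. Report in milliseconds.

31 ms

Sorted: 389, 465, 491, 559, 576, 578, 594, 607, 1342 → median = 576
|x − 576|: 766, 2, 111, 85, 17, 18, 0, 187, 31
Sorted deviations: 0, 2, 17, 18, 31, 85, 111, 187, 766 → MAD = 31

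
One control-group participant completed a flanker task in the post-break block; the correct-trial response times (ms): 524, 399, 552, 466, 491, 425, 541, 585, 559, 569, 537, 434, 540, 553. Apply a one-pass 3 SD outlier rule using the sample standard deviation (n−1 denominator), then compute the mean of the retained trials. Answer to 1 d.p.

n = 14, ΣRT = 7175, M = 512.500
Σ(x−M)² = 45437.50; s = √(45437.50/13) = 59.120
Cutoffs: 512.500 ± 3·59.120 → [335.1, 689.9]
No RTs fall outside the cutoffs; all 14 retained. Mean = 7175/14 = 512.500

512.5 ms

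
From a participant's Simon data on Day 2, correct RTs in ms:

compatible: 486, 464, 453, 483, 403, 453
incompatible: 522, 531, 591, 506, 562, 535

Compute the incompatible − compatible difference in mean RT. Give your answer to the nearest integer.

M(compatible) = 2742/6 = 457.000
M(incompatible) = 3247/6 = 541.167
Difference = 541.167 − 457.000 = 84.167 ms

84 ms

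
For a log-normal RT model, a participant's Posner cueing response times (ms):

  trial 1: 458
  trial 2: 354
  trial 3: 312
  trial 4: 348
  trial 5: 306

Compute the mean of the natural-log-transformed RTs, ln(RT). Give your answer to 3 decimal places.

ln(RT): 6.1269, 5.8693, 5.7430, 5.8522, 5.7236
Σ ln(RT) = 29.3150
Mean = 29.3150/5 = 5.86299

5.863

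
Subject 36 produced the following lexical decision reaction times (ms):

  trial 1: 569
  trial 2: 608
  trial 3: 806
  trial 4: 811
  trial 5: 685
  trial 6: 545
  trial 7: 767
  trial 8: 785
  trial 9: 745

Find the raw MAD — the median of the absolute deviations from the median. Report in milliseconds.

Sorted: 545, 569, 608, 685, 745, 767, 785, 806, 811 → median = 745
|x − 745|: 176, 137, 61, 66, 60, 200, 22, 40, 0
Sorted deviations: 0, 22, 40, 60, 61, 66, 137, 176, 200 → MAD = 61

61 ms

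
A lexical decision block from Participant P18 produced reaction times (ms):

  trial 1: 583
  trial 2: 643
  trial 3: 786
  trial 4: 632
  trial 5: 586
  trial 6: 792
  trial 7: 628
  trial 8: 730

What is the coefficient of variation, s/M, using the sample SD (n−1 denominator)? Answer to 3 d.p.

0.126

n = 8, Σ = 5380, M = 672.5000
Σ(x−M)² = 50452.000; s = √(50452.000/7) = 84.8966
CV = 84.8966 / 672.5000 = 0.12624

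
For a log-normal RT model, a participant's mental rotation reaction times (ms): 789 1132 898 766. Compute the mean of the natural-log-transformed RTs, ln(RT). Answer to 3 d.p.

ln(RT): 6.6708, 7.0317, 6.8002, 6.6412
Σ ln(RT) = 27.1439
Mean = 27.1439/4 = 6.78596

6.786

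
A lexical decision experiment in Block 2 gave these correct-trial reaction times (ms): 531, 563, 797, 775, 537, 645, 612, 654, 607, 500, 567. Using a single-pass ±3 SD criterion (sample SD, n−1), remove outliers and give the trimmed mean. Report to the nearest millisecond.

n = 11, ΣRT = 6788, M = 617.091
Σ(x−M)² = 92542.91; s = √(92542.91/10) = 96.199
Cutoffs: 617.091 ± 3·96.199 → [328.5, 905.7]
No RTs fall outside the cutoffs; all 11 retained. Mean = 6788/11 = 617.091

617 ms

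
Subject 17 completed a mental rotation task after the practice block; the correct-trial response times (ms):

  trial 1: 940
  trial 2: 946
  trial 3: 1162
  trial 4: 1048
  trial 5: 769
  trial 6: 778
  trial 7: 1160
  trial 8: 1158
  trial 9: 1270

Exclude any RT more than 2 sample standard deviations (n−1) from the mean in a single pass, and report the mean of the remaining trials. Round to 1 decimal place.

1025.7 ms

n = 9, ΣRT = 9231, M = 1025.667
Σ(x−M)² = 255244.00; s = √(255244.00/8) = 178.621
Cutoffs: 1025.667 ± 2·178.621 → [668.4, 1382.9]
No RTs fall outside the cutoffs; all 9 retained. Mean = 9231/9 = 1025.667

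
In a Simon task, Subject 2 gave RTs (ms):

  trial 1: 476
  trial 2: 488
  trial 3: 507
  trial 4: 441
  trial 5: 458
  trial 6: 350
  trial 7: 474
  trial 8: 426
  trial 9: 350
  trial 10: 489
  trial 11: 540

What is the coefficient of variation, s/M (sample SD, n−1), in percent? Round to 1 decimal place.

n = 11, Σ = 4999, M = 454.4545
Σ(x−M)² = 36068.727; s = √(36068.727/10) = 60.0572
CV = 60.0572 / 454.4545 = 0.13215 = 13.215%

13.2%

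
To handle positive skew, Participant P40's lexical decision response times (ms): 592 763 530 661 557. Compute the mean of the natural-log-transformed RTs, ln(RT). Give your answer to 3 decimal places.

6.422

ln(RT): 6.3835, 6.6373, 6.2729, 6.4938, 6.3226
Σ ln(RT) = 32.1100
Mean = 32.1100/5 = 6.42199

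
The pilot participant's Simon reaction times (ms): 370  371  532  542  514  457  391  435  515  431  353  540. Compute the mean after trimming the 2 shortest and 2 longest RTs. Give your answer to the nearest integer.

456 ms

Sorted: 353, 370, 371, 391, 431, 435, 457, 514, 515, 532, 540, 542
Drop lowest 2 (353, 370) and highest 2 (540, 542)
Remaining (n=8): Σ = 3646, mean = 3646/8 = 455.750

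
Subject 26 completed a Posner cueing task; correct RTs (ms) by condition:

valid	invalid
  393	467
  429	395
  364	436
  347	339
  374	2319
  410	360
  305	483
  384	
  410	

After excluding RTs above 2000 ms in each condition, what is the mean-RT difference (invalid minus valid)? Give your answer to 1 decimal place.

invalid: exclude 2319
M(valid) = 3416/9 = 379.556
M(invalid) = 2480/6 = 413.333
Difference = 413.333 − 379.556 = 33.778 ms

33.8 ms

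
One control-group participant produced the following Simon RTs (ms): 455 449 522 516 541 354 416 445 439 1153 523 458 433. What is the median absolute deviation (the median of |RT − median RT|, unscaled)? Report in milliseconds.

39 ms

Sorted: 354, 416, 433, 439, 445, 449, 455, 458, 516, 522, 523, 541, 1153 → median = 455
|x − 455|: 0, 6, 67, 61, 86, 101, 39, 10, 16, 698, 68, 3, 22
Sorted deviations: 0, 3, 6, 10, 16, 22, 39, 61, 67, 68, 86, 101, 698 → MAD = 39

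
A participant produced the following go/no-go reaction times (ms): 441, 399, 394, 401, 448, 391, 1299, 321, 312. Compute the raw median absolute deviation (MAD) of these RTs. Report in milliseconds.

42 ms

Sorted: 312, 321, 391, 394, 399, 401, 441, 448, 1299 → median = 399
|x − 399|: 42, 0, 5, 2, 49, 8, 900, 78, 87
Sorted deviations: 0, 2, 5, 8, 42, 49, 78, 87, 900 → MAD = 42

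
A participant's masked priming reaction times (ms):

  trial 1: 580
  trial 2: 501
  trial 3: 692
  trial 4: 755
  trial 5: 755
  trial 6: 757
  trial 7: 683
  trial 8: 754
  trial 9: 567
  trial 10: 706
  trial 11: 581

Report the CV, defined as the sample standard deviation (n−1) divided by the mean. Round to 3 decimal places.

0.139

n = 11, Σ = 7331, M = 666.4545
Σ(x−M)² = 86076.727; s = √(86076.727/10) = 92.7775
CV = 92.7775 / 666.4545 = 0.13921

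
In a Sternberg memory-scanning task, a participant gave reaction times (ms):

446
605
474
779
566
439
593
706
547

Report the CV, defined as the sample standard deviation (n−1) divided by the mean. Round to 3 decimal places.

n = 9, Σ = 5155, M = 572.7778
Σ(x−M)² = 106159.556; s = √(106159.556/8) = 115.1952
CV = 115.1952 / 572.7778 = 0.20112

0.201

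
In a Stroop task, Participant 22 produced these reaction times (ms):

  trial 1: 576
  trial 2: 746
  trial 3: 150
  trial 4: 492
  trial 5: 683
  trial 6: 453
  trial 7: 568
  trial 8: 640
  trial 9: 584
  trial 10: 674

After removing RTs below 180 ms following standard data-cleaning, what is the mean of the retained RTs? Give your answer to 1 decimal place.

601.8 ms

Excluded: 150
Retained (n=9): Σ = 5416
Mean = 5416/9 = 601.7778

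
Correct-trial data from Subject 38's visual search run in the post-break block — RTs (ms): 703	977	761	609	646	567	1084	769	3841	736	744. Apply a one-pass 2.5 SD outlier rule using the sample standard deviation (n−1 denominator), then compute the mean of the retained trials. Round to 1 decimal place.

759.6 ms

n = 11, ΣRT = 11437, M = 1039.727
Σ(x−M)² = 8861114.18; s = √(8861114.18/10) = 941.335
Cutoffs: 1039.727 ± 2.5·941.335 → [-1313.6, 3393.1]
Outside: 3841 → excluded.
Retained (n=10): Σ = 7596, mean = 7596/10 = 759.600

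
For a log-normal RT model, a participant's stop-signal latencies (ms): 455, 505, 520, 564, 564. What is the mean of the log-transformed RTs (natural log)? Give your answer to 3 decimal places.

ln(RT): 6.1203, 6.2246, 6.2538, 6.3351, 6.3351
Σ ln(RT) = 31.2688
Mean = 31.2688/5 = 6.25376

6.254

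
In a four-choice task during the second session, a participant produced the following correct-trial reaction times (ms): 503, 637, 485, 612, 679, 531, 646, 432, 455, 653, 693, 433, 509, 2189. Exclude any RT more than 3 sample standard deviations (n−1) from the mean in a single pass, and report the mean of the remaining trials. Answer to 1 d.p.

559.1 ms

n = 14, ΣRT = 9457, M = 675.500
Σ(x−M)² = 2579259.50; s = √(2579259.50/13) = 445.426
Cutoffs: 675.500 ± 3·445.426 → [-660.8, 2011.8]
Outside: 2189 → excluded.
Retained (n=13): Σ = 7268, mean = 7268/13 = 559.077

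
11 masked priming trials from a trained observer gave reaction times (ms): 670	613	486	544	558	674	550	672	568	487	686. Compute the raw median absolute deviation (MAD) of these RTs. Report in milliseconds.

Sorted: 486, 487, 544, 550, 558, 568, 613, 670, 672, 674, 686 → median = 568
|x − 568|: 102, 45, 82, 24, 10, 106, 18, 104, 0, 81, 118
Sorted deviations: 0, 10, 18, 24, 45, 81, 82, 102, 104, 106, 118 → MAD = 81

81 ms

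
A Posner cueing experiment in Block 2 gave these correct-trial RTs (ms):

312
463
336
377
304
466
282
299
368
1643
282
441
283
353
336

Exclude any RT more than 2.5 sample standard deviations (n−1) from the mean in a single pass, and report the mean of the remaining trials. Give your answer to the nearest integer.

n = 15, ΣRT = 6545, M = 436.333
Σ(x−M)² = 1615905.33; s = √(1615905.33/14) = 339.738
Cutoffs: 436.333 ± 2.5·339.738 → [-413.0, 1285.7]
Outside: 1643 → excluded.
Retained (n=14): Σ = 4902, mean = 4902/14 = 350.143

350 ms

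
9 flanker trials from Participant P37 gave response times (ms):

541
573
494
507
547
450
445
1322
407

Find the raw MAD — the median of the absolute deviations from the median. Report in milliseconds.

Sorted: 407, 445, 450, 494, 507, 541, 547, 573, 1322 → median = 507
|x − 507|: 34, 66, 13, 0, 40, 57, 62, 815, 100
Sorted deviations: 0, 13, 34, 40, 57, 62, 66, 100, 815 → MAD = 57

57 ms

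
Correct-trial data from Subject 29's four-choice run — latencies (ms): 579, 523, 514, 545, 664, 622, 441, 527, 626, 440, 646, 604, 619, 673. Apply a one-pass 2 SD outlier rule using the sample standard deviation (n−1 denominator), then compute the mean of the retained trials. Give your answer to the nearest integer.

573 ms

n = 14, ΣRT = 8023, M = 573.071
Σ(x−M)² = 75926.93; s = √(75926.93/13) = 76.423
Cutoffs: 573.071 ± 2·76.423 → [420.2, 725.9]
No RTs fall outside the cutoffs; all 14 retained. Mean = 8023/14 = 573.071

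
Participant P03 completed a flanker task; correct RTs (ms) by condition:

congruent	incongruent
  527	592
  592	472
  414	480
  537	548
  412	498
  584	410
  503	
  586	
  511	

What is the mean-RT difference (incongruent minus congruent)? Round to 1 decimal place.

-18.4 ms

M(congruent) = 4666/9 = 518.444
M(incongruent) = 3000/6 = 500.000
Difference = 500.000 − 518.444 = -18.444 ms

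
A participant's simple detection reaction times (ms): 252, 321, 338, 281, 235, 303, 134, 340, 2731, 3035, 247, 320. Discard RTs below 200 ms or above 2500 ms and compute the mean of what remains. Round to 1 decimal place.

293.0 ms

Excluded: 134, 2731, 3035
Retained (n=9): Σ = 2637
Mean = 2637/9 = 293.0000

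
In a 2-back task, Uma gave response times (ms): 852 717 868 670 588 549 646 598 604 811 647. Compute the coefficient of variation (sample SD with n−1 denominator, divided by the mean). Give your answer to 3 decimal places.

n = 11, Σ = 7550, M = 686.3636
Σ(x−M)² = 123482.545; s = √(123482.545/10) = 111.1227
CV = 111.1227 / 686.3636 = 0.16190

0.162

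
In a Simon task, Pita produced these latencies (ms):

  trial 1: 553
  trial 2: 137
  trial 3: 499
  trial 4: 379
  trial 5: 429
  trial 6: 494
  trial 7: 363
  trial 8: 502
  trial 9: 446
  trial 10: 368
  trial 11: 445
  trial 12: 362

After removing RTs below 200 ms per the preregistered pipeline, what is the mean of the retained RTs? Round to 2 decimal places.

440.00 ms

Excluded: 137
Retained (n=11): Σ = 4840
Mean = 4840/11 = 440.0000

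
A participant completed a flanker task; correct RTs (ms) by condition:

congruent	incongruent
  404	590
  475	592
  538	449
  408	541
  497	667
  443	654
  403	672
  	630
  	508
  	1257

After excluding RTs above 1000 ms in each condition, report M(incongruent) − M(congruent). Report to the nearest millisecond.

incongruent: exclude 1257
M(congruent) = 3168/7 = 452.571
M(incongruent) = 5303/9 = 589.222
Difference = 589.222 − 452.571 = 136.651 ms

137 ms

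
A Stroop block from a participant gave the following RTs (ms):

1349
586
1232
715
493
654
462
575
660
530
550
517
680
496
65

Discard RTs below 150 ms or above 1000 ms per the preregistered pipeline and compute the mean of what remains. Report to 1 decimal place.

576.5 ms

Excluded: 65, 1232, 1349
Retained (n=12): Σ = 6918
Mean = 6918/12 = 576.5000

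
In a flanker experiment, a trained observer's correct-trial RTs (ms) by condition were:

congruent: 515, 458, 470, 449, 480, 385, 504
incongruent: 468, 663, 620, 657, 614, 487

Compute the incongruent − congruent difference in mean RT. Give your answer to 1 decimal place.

119.0 ms

M(congruent) = 3261/7 = 465.857
M(incongruent) = 3509/6 = 584.833
Difference = 584.833 − 465.857 = 118.976 ms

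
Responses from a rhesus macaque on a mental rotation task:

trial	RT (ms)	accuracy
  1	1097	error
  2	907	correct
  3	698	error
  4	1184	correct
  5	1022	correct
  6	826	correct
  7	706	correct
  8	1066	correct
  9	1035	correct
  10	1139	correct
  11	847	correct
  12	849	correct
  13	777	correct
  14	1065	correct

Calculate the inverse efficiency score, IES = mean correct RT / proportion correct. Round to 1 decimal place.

Correct trials (n=12): 907, 1184, 1022, 826, 706, 1066, 1035, 1139, 847, 849, 777, 1065
Mean correct RT = 11423/12 = 951.9167 ms
Proportion correct = 12/14
IES = 951.9167 / (12/14) = 1110.569 ms

1110.6 ms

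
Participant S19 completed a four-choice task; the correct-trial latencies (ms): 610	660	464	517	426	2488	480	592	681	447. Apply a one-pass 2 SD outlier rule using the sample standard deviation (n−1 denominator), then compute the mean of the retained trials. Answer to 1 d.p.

n = 10, ΣRT = 7365, M = 736.500
Σ(x−M)² = 3482016.50; s = √(3482016.50/9) = 622.005
Cutoffs: 736.500 ± 2·622.005 → [-507.5, 1980.5]
Outside: 2488 → excluded.
Retained (n=9): Σ = 4877, mean = 4877/9 = 541.889

541.9 ms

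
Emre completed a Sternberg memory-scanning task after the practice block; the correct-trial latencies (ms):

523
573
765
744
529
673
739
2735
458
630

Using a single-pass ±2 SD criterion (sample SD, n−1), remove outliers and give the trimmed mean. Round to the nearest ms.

n = 10, ΣRT = 8369, M = 836.900
Σ(x−M)² = 4102382.90; s = √(4102382.90/9) = 675.145
Cutoffs: 836.900 ± 2·675.145 → [-513.4, 2187.2]
Outside: 2735 → excluded.
Retained (n=9): Σ = 5634, mean = 5634/9 = 626.000

626 ms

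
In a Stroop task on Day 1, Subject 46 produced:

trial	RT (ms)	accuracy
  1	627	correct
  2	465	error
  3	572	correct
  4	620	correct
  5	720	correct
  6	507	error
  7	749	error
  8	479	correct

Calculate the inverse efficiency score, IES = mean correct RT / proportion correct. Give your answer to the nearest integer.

966 ms

Correct trials (n=5): 627, 572, 620, 720, 479
Mean correct RT = 3018/5 = 603.6000 ms
Proportion correct = 5/8
IES = 603.6000 / (5/8) = 965.760 ms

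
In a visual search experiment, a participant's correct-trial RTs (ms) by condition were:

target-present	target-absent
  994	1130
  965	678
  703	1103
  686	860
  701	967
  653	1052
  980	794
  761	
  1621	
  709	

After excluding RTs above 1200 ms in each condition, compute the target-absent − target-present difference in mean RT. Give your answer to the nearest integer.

146 ms

target-present: exclude 1621
M(target-present) = 7152/9 = 794.667
M(target-absent) = 6584/7 = 940.571
Difference = 940.571 − 794.667 = 145.905 ms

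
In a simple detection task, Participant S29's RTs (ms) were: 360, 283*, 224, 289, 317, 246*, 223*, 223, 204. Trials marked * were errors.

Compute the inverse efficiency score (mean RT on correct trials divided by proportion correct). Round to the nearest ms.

Correct trials (n=6): 360, 224, 289, 317, 223, 204
Mean correct RT = 1617/6 = 269.5000 ms
Proportion correct = 6/9
IES = 269.5000 / (6/9) = 404.250 ms

404 ms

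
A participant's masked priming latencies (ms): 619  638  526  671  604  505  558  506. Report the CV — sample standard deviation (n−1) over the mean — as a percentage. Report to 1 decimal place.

n = 8, Σ = 4627, M = 578.3750
Σ(x−M)² = 28221.875; s = √(28221.875/7) = 63.4956
CV = 63.4956 / 578.3750 = 0.10978 = 10.978%

11.0%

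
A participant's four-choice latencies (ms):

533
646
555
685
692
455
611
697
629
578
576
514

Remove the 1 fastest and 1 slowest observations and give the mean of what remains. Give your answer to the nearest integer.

602 ms

Sorted: 455, 514, 533, 555, 576, 578, 611, 629, 646, 685, 692, 697
Drop lowest 1 (455) and highest 1 (697)
Remaining (n=10): Σ = 6019, mean = 6019/10 = 601.900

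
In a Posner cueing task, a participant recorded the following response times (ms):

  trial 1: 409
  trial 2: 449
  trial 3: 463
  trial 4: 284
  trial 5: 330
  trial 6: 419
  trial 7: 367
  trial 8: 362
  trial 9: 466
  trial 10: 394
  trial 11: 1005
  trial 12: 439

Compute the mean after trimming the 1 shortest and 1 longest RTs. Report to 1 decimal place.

409.8 ms

Sorted: 284, 330, 362, 367, 394, 409, 419, 439, 449, 463, 466, 1005
Drop lowest 1 (284) and highest 1 (1005)
Remaining (n=10): Σ = 4098, mean = 4098/10 = 409.800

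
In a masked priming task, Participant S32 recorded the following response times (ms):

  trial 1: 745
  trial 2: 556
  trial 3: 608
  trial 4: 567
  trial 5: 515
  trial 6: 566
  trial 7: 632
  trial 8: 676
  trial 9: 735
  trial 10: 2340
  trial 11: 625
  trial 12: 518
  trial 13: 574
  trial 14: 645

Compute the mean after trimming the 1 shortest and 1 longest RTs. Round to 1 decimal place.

Sorted: 515, 518, 556, 566, 567, 574, 608, 625, 632, 645, 676, 735, 745, 2340
Drop lowest 1 (515) and highest 1 (2340)
Remaining (n=12): Σ = 7447, mean = 7447/12 = 620.583

620.6 ms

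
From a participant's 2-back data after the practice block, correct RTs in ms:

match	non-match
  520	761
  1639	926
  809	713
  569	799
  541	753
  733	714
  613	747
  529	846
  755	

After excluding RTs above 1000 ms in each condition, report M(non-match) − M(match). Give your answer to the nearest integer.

149 ms

match: exclude 1639
M(match) = 5069/8 = 633.625
M(non-match) = 6259/8 = 782.375
Difference = 782.375 − 633.625 = 148.750 ms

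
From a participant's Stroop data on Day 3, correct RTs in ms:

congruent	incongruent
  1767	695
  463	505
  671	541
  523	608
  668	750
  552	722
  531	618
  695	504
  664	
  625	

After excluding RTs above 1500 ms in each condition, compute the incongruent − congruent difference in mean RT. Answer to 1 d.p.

congruent: exclude 1767
M(congruent) = 5392/9 = 599.111
M(incongruent) = 4943/8 = 617.875
Difference = 617.875 − 599.111 = 18.764 ms

18.8 ms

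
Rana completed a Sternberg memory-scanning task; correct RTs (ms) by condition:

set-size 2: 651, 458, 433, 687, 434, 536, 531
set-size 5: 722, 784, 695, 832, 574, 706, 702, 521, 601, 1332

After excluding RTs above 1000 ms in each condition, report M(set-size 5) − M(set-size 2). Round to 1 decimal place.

149.0 ms

set-size 5: exclude 1332
M(set-size 2) = 3730/7 = 532.857
M(set-size 5) = 6137/9 = 681.889
Difference = 681.889 − 532.857 = 149.032 ms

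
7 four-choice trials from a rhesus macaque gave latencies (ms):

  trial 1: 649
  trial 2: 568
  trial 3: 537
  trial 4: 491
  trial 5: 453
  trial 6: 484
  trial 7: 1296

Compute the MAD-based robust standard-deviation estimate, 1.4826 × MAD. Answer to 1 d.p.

78.6 ms

Sorted: 453, 484, 491, 537, 568, 649, 1296 → median = 537
|x − 537| sorted: 0, 31, 46, 53, 84, 112, 759 → MAD = 53
Robust SD ≈ 1.4826 × 53 = 78.578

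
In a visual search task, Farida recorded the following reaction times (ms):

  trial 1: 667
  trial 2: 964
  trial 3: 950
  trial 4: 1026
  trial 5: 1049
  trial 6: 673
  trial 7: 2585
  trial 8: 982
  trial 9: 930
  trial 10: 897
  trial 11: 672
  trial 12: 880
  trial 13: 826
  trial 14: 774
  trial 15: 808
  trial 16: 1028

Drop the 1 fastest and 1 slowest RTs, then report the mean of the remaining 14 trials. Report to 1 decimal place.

889.9 ms

Sorted: 667, 672, 673, 774, 808, 826, 880, 897, 930, 950, 964, 982, 1026, 1028, 1049, 2585
Drop lowest 1 (667) and highest 1 (2585)
Remaining (n=14): Σ = 12459, mean = 12459/14 = 889.929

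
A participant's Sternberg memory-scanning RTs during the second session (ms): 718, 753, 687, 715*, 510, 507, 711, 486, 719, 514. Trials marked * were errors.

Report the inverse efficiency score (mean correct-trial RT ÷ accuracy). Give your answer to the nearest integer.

692 ms

Correct trials (n=9): 718, 753, 687, 510, 507, 711, 486, 719, 514
Mean correct RT = 5605/9 = 622.7778 ms
Proportion correct = 9/10
IES = 622.7778 / (9/10) = 691.975 ms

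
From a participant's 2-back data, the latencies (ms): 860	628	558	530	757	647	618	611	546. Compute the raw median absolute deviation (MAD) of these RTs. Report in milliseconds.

Sorted: 530, 546, 558, 611, 618, 628, 647, 757, 860 → median = 618
|x − 618|: 242, 10, 60, 88, 139, 29, 0, 7, 72
Sorted deviations: 0, 7, 10, 29, 60, 72, 88, 139, 242 → MAD = 60

60 ms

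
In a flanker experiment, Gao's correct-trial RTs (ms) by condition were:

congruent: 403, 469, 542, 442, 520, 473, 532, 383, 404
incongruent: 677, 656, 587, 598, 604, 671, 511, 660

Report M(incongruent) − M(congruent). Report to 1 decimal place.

157.4 ms

M(congruent) = 4168/9 = 463.111
M(incongruent) = 4964/8 = 620.500
Difference = 620.500 − 463.111 = 157.389 ms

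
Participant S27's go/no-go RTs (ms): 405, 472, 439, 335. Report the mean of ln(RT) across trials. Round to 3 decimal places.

ln(RT): 6.0039, 6.1570, 6.0845, 5.8141
Σ ln(RT) = 24.0595
Mean = 24.0595/4 = 6.01487

6.015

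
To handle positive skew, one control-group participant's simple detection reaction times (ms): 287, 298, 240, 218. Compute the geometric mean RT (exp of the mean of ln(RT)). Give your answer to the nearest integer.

ln(RT): 5.6595, 5.6971, 5.4806, 5.3845
Mean ln(RT) = 22.2217/4 = 5.55543
Geometric mean = exp(5.55543) = 258.64 ms

259 ms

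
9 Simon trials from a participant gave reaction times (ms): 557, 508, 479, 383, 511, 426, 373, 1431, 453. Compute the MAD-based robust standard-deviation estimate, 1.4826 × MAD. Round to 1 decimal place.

Sorted: 373, 383, 426, 453, 479, 508, 511, 557, 1431 → median = 479
|x − 479| sorted: 0, 26, 29, 32, 53, 78, 96, 106, 952 → MAD = 53
Robust SD ≈ 1.4826 × 53 = 78.578

78.6 ms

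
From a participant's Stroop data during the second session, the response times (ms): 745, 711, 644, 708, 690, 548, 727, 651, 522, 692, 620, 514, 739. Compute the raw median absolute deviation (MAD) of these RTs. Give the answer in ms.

46 ms

Sorted: 514, 522, 548, 620, 644, 651, 690, 692, 708, 711, 727, 739, 745 → median = 690
|x − 690|: 55, 21, 46, 18, 0, 142, 37, 39, 168, 2, 70, 176, 49
Sorted deviations: 0, 2, 18, 21, 37, 39, 46, 49, 55, 70, 142, 168, 176 → MAD = 46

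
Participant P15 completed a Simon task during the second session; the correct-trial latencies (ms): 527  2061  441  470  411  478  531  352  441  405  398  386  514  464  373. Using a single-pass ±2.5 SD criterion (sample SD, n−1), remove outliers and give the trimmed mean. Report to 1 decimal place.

n = 15, ΣRT = 8252, M = 550.133
Σ(x−M)² = 2488927.73; s = √(2488927.73/14) = 421.640
Cutoffs: 550.133 ± 2.5·421.640 → [-504.0, 1604.2]
Outside: 2061 → excluded.
Retained (n=14): Σ = 6191, mean = 6191/14 = 442.214

442.2 ms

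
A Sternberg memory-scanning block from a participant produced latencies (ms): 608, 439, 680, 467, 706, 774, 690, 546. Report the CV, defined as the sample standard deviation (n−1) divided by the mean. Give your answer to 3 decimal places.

n = 8, Σ = 4910, M = 613.7500
Σ(x−M)² = 101089.500; s = √(101089.500/7) = 120.1722
CV = 120.1722 / 613.7500 = 0.19580

0.196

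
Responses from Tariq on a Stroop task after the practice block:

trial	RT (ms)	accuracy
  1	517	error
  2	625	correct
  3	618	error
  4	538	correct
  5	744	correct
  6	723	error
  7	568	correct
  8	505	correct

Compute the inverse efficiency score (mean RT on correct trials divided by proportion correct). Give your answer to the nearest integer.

954 ms

Correct trials (n=5): 625, 538, 744, 568, 505
Mean correct RT = 2980/5 = 596.0000 ms
Proportion correct = 5/8
IES = 596.0000 / (5/8) = 953.600 ms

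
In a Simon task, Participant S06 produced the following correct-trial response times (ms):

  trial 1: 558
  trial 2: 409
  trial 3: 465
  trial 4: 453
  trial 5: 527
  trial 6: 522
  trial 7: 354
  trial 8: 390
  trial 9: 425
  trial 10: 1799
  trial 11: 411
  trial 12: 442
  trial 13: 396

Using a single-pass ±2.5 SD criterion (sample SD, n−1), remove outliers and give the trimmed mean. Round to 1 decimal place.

n = 13, ΣRT = 7151, M = 550.077
Σ(x−M)² = 1732234.92; s = √(1732234.92/12) = 379.938
Cutoffs: 550.077 ± 2.5·379.938 → [-399.8, 1499.9]
Outside: 1799 → excluded.
Retained (n=12): Σ = 5352, mean = 5352/12 = 446.000

446.0 ms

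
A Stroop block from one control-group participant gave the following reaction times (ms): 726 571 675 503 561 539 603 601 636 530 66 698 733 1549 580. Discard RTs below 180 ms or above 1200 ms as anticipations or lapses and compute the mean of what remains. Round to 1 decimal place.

Excluded: 66, 1549
Retained (n=13): Σ = 7956
Mean = 7956/13 = 612.0000

612.0 ms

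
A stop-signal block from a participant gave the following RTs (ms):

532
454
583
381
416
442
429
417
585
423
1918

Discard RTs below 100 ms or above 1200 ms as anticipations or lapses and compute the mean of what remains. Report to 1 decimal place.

Excluded: 1918
Retained (n=10): Σ = 4662
Mean = 4662/10 = 466.2000

466.2 ms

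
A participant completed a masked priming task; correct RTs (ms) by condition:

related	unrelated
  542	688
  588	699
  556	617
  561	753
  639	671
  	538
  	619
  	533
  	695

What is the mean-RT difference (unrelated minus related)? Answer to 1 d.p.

68.7 ms

M(related) = 2886/5 = 577.200
M(unrelated) = 5813/9 = 645.889
Difference = 645.889 − 577.200 = 68.689 ms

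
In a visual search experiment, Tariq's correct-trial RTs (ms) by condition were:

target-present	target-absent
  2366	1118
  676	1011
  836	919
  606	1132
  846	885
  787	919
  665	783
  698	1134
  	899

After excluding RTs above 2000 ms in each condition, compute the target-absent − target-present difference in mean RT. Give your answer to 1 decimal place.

target-present: exclude 2366
M(target-present) = 5114/7 = 730.571
M(target-absent) = 8800/9 = 977.778
Difference = 977.778 − 730.571 = 247.206 ms

247.2 ms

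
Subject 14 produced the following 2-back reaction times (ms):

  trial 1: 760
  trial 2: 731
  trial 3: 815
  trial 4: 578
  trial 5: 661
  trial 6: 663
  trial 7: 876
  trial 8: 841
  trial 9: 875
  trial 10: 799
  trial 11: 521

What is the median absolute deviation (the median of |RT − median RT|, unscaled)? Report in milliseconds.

97 ms

Sorted: 521, 578, 661, 663, 731, 760, 799, 815, 841, 875, 876 → median = 760
|x − 760|: 0, 29, 55, 182, 99, 97, 116, 81, 115, 39, 239
Sorted deviations: 0, 29, 39, 55, 81, 97, 99, 115, 116, 182, 239 → MAD = 97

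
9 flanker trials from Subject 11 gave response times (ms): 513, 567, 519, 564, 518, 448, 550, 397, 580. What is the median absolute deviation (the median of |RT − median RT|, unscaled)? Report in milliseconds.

Sorted: 397, 448, 513, 518, 519, 550, 564, 567, 580 → median = 519
|x − 519|: 6, 48, 0, 45, 1, 71, 31, 122, 61
Sorted deviations: 0, 1, 6, 31, 45, 48, 61, 71, 122 → MAD = 45

45 ms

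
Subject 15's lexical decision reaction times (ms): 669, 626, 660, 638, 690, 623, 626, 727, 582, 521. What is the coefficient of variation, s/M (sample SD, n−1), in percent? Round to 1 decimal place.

9.0%

n = 10, Σ = 6362, M = 636.2000
Σ(x−M)² = 29375.600; s = √(29375.600/9) = 57.1310
CV = 57.1310 / 636.2000 = 0.08980 = 8.980%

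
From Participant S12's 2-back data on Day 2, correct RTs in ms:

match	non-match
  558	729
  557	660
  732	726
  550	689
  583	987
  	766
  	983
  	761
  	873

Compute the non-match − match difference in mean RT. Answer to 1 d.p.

M(match) = 2980/5 = 596.000
M(non-match) = 7174/9 = 797.111
Difference = 797.111 − 596.000 = 201.111 ms

201.1 ms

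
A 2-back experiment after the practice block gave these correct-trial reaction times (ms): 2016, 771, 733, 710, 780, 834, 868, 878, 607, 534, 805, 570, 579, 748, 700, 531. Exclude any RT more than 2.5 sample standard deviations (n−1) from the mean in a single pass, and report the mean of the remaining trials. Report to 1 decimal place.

709.9 ms

n = 16, ΣRT = 12664, M = 791.500
Σ(x−M)² = 1798030.00; s = √(1798030.00/15) = 346.221
Cutoffs: 791.500 ± 2.5·346.221 → [-74.1, 1657.1]
Outside: 2016 → excluded.
Retained (n=15): Σ = 10648, mean = 10648/15 = 709.867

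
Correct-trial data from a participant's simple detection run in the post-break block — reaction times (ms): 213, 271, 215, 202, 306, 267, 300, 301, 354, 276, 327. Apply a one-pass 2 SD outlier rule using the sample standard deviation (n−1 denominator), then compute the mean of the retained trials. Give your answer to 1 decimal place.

275.6 ms

n = 11, ΣRT = 3032, M = 275.636
Σ(x−M)² = 24056.55; s = √(24056.55/10) = 49.047
Cutoffs: 275.636 ± 2·49.047 → [177.5, 373.7]
No RTs fall outside the cutoffs; all 11 retained. Mean = 3032/11 = 275.636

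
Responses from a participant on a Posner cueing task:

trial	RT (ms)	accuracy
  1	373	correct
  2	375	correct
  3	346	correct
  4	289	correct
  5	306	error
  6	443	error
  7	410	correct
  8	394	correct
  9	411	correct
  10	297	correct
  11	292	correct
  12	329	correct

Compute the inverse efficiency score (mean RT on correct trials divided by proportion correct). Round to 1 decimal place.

421.9 ms

Correct trials (n=10): 373, 375, 346, 289, 410, 394, 411, 297, 292, 329
Mean correct RT = 3516/10 = 351.6000 ms
Proportion correct = 10/12
IES = 351.6000 / (10/12) = 421.920 ms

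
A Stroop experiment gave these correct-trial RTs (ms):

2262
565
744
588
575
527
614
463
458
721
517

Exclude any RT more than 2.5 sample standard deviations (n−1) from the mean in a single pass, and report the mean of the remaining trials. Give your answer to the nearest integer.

n = 11, ΣRT = 8034, M = 730.364
Σ(x−M)² = 2664020.55; s = √(2664020.55/10) = 516.142
Cutoffs: 730.364 ± 2.5·516.142 → [-560.0, 2020.7]
Outside: 2262 → excluded.
Retained (n=10): Σ = 5772, mean = 5772/10 = 577.200

577 ms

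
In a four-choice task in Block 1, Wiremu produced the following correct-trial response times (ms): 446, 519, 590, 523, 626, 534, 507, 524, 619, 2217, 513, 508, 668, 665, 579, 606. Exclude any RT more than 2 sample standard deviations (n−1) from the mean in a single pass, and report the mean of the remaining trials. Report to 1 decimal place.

561.8 ms

n = 16, ΣRT = 10644, M = 665.250
Σ(x−M)² = 2628051.00; s = √(2628051.00/15) = 418.573
Cutoffs: 665.250 ± 2·418.573 → [-171.9, 1502.4]
Outside: 2217 → excluded.
Retained (n=15): Σ = 8427, mean = 8427/15 = 561.800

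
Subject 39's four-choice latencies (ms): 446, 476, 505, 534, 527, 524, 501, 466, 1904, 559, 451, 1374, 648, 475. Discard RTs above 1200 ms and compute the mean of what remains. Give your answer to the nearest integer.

509 ms

Excluded: 1374, 1904
Retained (n=12): Σ = 6112
Mean = 6112/12 = 509.3333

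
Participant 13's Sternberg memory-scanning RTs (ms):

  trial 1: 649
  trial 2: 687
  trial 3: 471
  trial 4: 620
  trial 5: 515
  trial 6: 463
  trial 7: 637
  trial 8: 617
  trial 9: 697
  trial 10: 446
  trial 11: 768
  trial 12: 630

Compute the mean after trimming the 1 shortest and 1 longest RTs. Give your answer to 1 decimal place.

Sorted: 446, 463, 471, 515, 617, 620, 630, 637, 649, 687, 697, 768
Drop lowest 1 (446) and highest 1 (768)
Remaining (n=10): Σ = 5986, mean = 5986/10 = 598.600

598.6 ms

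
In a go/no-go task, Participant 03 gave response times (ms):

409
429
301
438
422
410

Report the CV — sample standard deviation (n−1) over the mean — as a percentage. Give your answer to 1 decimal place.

n = 6, Σ = 2409, M = 401.5000
Σ(x−M)² = 12737.500; s = √(12737.500/5) = 50.4728
CV = 50.4728 / 401.5000 = 0.12571 = 12.571%

12.6%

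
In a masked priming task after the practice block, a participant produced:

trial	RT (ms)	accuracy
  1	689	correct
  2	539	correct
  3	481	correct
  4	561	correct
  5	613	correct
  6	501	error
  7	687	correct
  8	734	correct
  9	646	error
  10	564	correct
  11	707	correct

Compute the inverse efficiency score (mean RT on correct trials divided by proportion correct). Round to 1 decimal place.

Correct trials (n=9): 689, 539, 481, 561, 613, 687, 734, 564, 707
Mean correct RT = 5575/9 = 619.4444 ms
Proportion correct = 9/11
IES = 619.4444 / (9/11) = 757.099 ms

757.1 ms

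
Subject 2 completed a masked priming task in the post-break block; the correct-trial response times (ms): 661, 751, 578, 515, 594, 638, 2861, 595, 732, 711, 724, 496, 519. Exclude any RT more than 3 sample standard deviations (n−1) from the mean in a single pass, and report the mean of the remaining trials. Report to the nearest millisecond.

626 ms

n = 13, ΣRT = 10375, M = 798.077
Σ(x−M)² = 4700306.92; s = √(4700306.92/12) = 625.853
Cutoffs: 798.077 ± 3·625.853 → [-1079.5, 2675.6]
Outside: 2861 → excluded.
Retained (n=12): Σ = 7514, mean = 7514/12 = 626.167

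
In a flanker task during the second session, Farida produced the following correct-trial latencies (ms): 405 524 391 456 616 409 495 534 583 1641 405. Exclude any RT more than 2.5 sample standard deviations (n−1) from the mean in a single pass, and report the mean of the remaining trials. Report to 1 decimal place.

481.8 ms

n = 11, ΣRT = 6459, M = 587.182
Σ(x−M)² = 1280523.64; s = √(1280523.64/10) = 357.844
Cutoffs: 587.182 ± 2.5·357.844 → [-307.4, 1481.8]
Outside: 1641 → excluded.
Retained (n=10): Σ = 4818, mean = 4818/10 = 481.800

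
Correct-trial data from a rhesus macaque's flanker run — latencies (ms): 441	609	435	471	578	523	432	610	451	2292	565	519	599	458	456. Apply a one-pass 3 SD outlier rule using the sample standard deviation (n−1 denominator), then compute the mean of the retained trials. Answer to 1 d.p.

510.5 ms

n = 15, ΣRT = 9439, M = 629.267
Σ(x−M)² = 3024868.93; s = √(3024868.93/14) = 464.825
Cutoffs: 629.267 ± 3·464.825 → [-765.2, 2023.7]
Outside: 2292 → excluded.
Retained (n=14): Σ = 7147, mean = 7147/14 = 510.500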